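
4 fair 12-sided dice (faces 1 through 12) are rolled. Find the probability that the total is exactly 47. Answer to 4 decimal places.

0.0002

There are 12^4 = 20736 equally likely outcomes.
The number of ordered 4-tuples from {1,…,12} summing to 47 is 4.
P(sum = 47) = 4/20736 = 1/5184 ≈ 0.0002.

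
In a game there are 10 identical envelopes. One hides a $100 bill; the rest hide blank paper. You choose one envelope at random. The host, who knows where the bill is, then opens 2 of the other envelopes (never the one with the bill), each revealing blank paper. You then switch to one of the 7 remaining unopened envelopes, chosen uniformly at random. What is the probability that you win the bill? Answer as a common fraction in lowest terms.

9/70

Your original envelope holds the bill with probability 1/10, so the other 9 collectively hold it with probability 9/10.
The host can always find 2 empty envelopes to open, so the reveals don't change that 9/10; it is now spread over the 7 remaining unopened envelopes.
P(win by switching) = (9/10) · (1/7) = 9/70.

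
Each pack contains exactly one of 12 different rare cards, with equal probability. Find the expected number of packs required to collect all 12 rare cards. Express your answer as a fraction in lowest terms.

After i distinct types are collected, each trial gives a new one with probability (12−i)/12, so the expected wait for the next new type is 12/(12−i).
E = 12/12 + 12/11 + 12/10 + 12/9 + 12/8 + 12/7 + 12/6 + 12/5 + 12/4 + 12/3 + 12/2 + 12/1 = 86021/2310.

86021/2310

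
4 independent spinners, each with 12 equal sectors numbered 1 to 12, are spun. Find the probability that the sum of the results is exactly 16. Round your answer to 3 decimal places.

0.022

There are 12^4 = 20736 equally likely outcomes.
The number of ordered 4-tuples from {1,…,12} summing to 16 is 451.
P(sum = 16) = 451/20736 ≈ 0.022.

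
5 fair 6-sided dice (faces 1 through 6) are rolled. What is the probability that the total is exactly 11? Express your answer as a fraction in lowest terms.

There are 6^5 = 7776 equally likely outcomes.
The number of ordered 5-tuples from {1,…,6} summing to 11 is 205.
P(sum = 11) = 205/7776.

205/7776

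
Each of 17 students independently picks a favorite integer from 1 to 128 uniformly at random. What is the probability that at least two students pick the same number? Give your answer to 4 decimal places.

It's easier to compute the probability that all 17 are distinct.
P(all distinct) = 128/128 · 127/128 · ··· · 112/128 ≈ 0.3291.
So the probability of at least one match is 1 − 0.3291 = 0.6709.

0.6709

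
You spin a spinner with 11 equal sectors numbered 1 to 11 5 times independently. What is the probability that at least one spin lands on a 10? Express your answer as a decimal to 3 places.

P(no spin lands on a 10) = (10/11)^5 ≈ 0.621.
P(at least one) = 1 − 0.621 = 0.379.

0.379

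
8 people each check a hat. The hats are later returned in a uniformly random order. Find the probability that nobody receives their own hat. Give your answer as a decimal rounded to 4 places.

This is the derangement probability: permutations of 8 with no fixed point.
D(8) = 8! · (1 − 1/1! + 1/2! − ··· + (−1)^8/8!) = 14833.
P = 14833/40320 = 2119/5760 ≈ 0.3679.

0.3679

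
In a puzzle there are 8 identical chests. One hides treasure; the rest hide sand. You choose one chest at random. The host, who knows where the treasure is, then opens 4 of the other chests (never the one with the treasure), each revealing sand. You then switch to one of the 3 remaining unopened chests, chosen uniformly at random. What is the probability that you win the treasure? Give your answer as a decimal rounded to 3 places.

0.292

Your original chest holds the treasure with probability 1/8, so the other 7 collectively hold it with probability 7/8.
The host can always find 4 empty chests to open, so the reveals don't change that 7/8; it is now spread over the 3 remaining unopened chests.
P(win by switching) = (7/8) · (1/3) = 7/24 ≈ 0.292.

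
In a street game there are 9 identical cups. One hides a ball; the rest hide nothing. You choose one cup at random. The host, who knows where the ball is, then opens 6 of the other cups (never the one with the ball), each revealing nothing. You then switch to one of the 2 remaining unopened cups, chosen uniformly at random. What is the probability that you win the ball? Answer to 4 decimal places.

Your original cup holds the ball with probability 1/9, so the other 8 collectively hold it with probability 8/9.
The host can always find 6 empty cups to open, so the reveals don't change that 8/9; it is now spread over the 2 remaining unopened cups.
P(win by switching) = (8/9) · (1/2) = 4/9 ≈ 0.4444.

0.4444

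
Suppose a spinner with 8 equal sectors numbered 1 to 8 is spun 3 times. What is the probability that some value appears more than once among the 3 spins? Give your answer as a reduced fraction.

P(all 3 different) = 8/8 · 7/8 · ··· · 6/8 = 21/32.
P(at least two equal) = 1 − 21/32 = 11/32.

11/32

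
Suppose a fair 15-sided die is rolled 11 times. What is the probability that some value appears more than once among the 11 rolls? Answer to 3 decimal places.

P(all 11 different) = 15/15 · 14/15 · ··· · 5/15 ≈ 0.006.
P(at least two equal) = 1 − 0.006 = 0.994.

0.994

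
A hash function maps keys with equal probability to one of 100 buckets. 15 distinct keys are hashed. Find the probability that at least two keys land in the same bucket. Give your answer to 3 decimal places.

0.669

It's easier to compute the probability that all 15 are distinct.
P(all distinct) = 100/100 · 99/100 · ··· · 86/100 ≈ 0.331.
So the probability of at least one match is 1 − 0.331 = 0.669.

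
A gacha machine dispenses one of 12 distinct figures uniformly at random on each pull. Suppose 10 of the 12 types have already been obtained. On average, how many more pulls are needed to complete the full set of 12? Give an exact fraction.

Starting from 10 distinct types, each trial gives a new one with probability (12−i)/12 when i types are held, so the wait for the next new type is 12/(12−i).
E = 12/2 + 12/1 = 18.

18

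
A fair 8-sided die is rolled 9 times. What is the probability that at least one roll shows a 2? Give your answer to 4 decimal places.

0.6993

P(no roll shows a 2) = (7/8)^9 ≈ 0.3007.
P(at least one) = 1 − 0.3007 = 0.6993.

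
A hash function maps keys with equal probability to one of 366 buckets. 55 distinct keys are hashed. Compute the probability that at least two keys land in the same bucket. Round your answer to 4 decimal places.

It's easier to compute the probability that all 55 are distinct.
P(all distinct) = 366/366 · 365/366 · ··· · 312/366 ≈ 0.0139.
So the probability of at least one match is 1 − 0.0139 = 0.9861.

0.9861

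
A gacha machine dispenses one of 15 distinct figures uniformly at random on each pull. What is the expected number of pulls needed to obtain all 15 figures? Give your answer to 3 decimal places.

49.773

After i distinct types are collected, each trial gives a new one with probability (15−i)/15, so the expected wait for the next new type is 15/(15−i).
E = 15/15 + 15/14 + 15/13 + 15/12 + 15/11 + 15/10 + 15/9 + 15/8 + 15/7 + 15/6 + 15/5 + 15/4 + 15/3 + 15/2 + 15/1 = 1195757/24024 ≈ 49.773.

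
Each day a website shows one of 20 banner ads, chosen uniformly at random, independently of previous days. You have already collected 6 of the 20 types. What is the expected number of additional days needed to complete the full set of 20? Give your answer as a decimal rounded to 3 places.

Starting from 6 distinct types, each trial gives a new one with probability (20−i)/20 when i types are held, so the wait for the next new type is 20/(20−i).
E = 20/14 + 20/13 + 20/12 + 20/11 + 20/10 + 20/9 + 20/8 + 20/7 + 20/6 + 20/5 + 20/4 + 20/3 + 20/2 + 20/1 = 1171733/18018 ≈ 65.031.

65.031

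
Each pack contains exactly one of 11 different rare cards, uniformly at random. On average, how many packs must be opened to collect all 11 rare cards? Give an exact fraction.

After i distinct types are collected, each trial gives a new one with probability (11−i)/11, so the expected wait for the next new type is 11/(11−i).
E = 11/11 + 11/10 + 11/9 + 11/8 + 11/7 + 11/6 + 11/5 + 11/4 + 11/3 + 11/2 + 11/1 = 83711/2520.

83711/2520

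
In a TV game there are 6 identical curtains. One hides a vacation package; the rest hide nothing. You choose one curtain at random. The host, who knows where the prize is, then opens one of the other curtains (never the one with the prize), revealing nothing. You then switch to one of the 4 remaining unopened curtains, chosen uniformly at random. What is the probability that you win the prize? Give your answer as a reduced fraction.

5/24

Your original curtain holds the prize with probability 1/6, so the other 5 collectively hold it with probability 5/6.
The host can always find an empty curtain to open, so this doesn't change that 5/6; it is now spread over the 4 remaining unopened curtains.
P(win by switching) = (5/6) · (1/4) = 5/24.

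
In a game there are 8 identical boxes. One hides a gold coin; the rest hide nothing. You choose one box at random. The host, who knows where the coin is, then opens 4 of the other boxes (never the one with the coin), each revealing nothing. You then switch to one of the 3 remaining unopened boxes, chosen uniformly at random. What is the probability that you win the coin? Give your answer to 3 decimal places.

0.292

Your original box holds the coin with probability 1/8, so the other 7 collectively hold it with probability 7/8.
The host can always find 4 empty boxes to open, so the reveals don't change that 7/8; it is now spread over the 3 remaining unopened boxes.
P(win by switching) = (7/8) · (1/3) = 7/24 ≈ 0.292.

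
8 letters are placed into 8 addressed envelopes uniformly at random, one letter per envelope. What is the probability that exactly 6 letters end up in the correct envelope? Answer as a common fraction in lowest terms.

1/1440

Choose which 6 of the 8 are fixed: C(8,6) = 28 ways.
The remaining 2 must have no fixed point: D(2) = 1.
P = 28·1/40320 = 1/1440.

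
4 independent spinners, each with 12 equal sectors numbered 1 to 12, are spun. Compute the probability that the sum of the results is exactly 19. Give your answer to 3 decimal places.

There are 12^4 = 20736 equally likely outcomes.
The number of ordered 4-tuples from {1,…,12} summing to 19 is 736.
P(sum = 19) = 736/20736 = 23/648 ≈ 0.035.

0.035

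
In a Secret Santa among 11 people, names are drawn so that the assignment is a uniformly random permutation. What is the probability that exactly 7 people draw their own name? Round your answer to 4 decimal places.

Choose which 7 of the 11 are fixed: C(11,7) = 330 ways.
The remaining 4 must have no fixed point: D(4) = 9.
P = 330·9/39916800 = 1/13440 ≈ 0.0001.

0.0001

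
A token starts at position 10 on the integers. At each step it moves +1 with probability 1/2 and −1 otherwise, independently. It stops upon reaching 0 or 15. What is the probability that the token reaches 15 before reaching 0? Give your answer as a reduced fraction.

With a fair step, P(i) = ½P(i−1) + ½P(i+1) with P(0)=0, P(15)=1 has the linear solution P(i) = i/15.
P(10) = 10/15 = 2/3.

2/3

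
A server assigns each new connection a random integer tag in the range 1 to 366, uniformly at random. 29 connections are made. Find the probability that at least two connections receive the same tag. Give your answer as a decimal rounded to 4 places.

It's easier to compute the probability that all 29 are distinct.
P(all distinct) = 366/366 · 365/366 · ··· · 338/366 ≈ 0.3201.
So the probability of at least one match is 1 − 0.3201 = 0.6799.

0.6799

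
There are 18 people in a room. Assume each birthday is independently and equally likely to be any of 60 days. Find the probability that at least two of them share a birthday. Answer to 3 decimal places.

It's easier to compute the probability that all 18 are distinct.
P(all distinct) = 60/60 · 59/60 · ··· · 43/60 ≈ 0.058.
So the probability of at least one match is 1 − 0.058 = 0.942.

0.942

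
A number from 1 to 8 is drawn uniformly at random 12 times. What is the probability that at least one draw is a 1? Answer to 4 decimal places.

0.7986

P(no draw is a 1) = (7/8)^12 ≈ 0.2014.
P(at least one) = 1 − 0.2014 = 0.7986.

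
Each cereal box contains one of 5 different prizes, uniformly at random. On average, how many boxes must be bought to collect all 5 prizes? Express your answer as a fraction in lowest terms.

After i distinct types are collected, each trial gives a new one with probability (5−i)/5, so the expected wait for the next new type is 5/(5−i).
E = 5/5 + 5/4 + 5/3 + 5/2 + 5/1 = 137/12.

137/12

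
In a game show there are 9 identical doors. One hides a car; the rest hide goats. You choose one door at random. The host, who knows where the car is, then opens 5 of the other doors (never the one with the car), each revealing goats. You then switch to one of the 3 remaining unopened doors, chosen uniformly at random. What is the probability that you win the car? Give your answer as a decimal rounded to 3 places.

0.296

Your original door holds the car with probability 1/9, so the other 8 collectively hold it with probability 8/9.
The host can always find 5 empty doors to open, so the reveals don't change that 8/9; it is now spread over the 3 remaining unopened doors.
P(win by switching) = (8/9) · (1/3) = 8/27 ≈ 0.296.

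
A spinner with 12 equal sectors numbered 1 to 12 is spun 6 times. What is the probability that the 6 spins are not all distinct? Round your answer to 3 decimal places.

P(all 6 different) = 12/12 · 11/12 · ··· · 7/12 ≈ 0.223.
P(at least two equal) = 1 − 0.223 = 0.777.

0.777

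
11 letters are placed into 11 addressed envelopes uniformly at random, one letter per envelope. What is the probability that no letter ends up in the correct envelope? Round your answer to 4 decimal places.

This is the derangement probability: permutations of 11 with no fixed point.
D(11) = 11! · (1 − 1/1! + 1/2! − ··· + (−1)^11/11!) = 14684570.
P = 14684570/39916800 = 1468457/3991680 ≈ 0.3679.

0.3679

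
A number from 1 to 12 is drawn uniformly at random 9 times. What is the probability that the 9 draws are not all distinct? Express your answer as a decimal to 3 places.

P(all 9 different) = 12/12 · 11/12 · ··· · 4/12 ≈ 0.015.
P(at least two equal) = 1 − 0.015 = 0.985.

0.985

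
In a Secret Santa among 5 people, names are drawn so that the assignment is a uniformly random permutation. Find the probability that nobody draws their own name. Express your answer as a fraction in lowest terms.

11/30

This is the derangement probability: permutations of 5 with no fixed point.
D(5) = 5! · (1 − 1/1! + 1/2! − ··· + (−1)^5/5!) = 44.
P = 44/120 = 11/30.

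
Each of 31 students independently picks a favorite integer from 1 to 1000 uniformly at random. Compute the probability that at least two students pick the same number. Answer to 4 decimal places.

It's easier to compute the probability that all 31 are distinct.
P(all distinct) = 1000/1000 · 999/1000 · ··· · 970/1000 ≈ 0.6251.
So the probability of at least one match is 1 − 0.6251 = 0.3749.

0.3749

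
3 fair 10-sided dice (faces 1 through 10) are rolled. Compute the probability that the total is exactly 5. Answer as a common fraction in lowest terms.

3/500

There are 10^3 = 1000 equally likely outcomes.
The number of ordered 3-tuples from {1,…,10} summing to 5 is 6.
P(sum = 5) = 6/1000 = 3/500.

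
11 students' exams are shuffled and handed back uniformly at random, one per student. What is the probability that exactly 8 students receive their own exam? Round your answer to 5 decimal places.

0.00001

Choose which 8 of the 11 are fixed: C(11,8) = 165 ways.
The remaining 3 must have no fixed point: D(3) = 2.
P = 165·2/39916800 = 1/120960 ≈ 0.00001.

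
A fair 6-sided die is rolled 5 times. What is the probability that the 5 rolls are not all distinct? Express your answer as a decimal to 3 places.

0.907

P(all 5 different) = 6/6 · 5/6 · ··· · 2/6 ≈ 0.093.
P(at least two equal) = 1 − 0.093 = 0.907.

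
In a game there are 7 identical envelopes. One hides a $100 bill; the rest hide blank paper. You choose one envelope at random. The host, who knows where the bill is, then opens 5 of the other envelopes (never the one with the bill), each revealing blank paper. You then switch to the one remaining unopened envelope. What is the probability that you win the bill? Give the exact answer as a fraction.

Your original envelope holds the bill with probability 1/7, so the other 6 collectively hold it with probability 6/7.
The host can always find 5 empty envelopes to open, so the reveals don't change that 6/7; it is now spread over the 1 remaining unopened envelope.
P(win by switching) = (6/7) · (1/1) = 6/7.

6/7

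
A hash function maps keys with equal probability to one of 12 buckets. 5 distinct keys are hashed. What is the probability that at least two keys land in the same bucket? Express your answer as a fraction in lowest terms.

89/144

It's easier to compute the probability that all 5 are distinct.
P(all distinct) = 12/12 · 11/12 · ··· · 8/12 = 55/144.
So the probability of at least one match is 1 − 55/144 = 89/144.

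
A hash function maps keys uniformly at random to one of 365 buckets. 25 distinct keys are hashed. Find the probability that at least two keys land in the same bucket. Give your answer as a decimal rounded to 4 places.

It's easier to compute the probability that all 25 are distinct.
P(all distinct) = 365/365 · 364/365 · ··· · 341/365 ≈ 0.4313.
So the probability of at least one match is 1 − 0.4313 = 0.5687.

0.5687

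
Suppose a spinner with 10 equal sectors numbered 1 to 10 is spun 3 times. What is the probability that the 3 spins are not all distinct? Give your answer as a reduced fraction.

7/25

P(all 3 different) = 10/10 · 9/10 · ··· · 8/10 = 18/25.
P(at least two equal) = 1 − 18/25 = 7/25.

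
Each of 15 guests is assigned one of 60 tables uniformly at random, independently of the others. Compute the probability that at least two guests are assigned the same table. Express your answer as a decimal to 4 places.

0.8521

It's easier to compute the probability that all 15 are distinct.
P(all distinct) = 60/60 · 59/60 · ··· · 46/60 ≈ 0.1479.
So the probability of at least one match is 1 − 0.1479 = 0.8521.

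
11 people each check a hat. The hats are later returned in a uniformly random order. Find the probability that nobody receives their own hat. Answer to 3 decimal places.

0.368

This is the derangement probability: permutations of 11 with no fixed point.
D(11) = 11! · (1 − 1/1! + 1/2! − ··· + (−1)^11/11!) = 14684570.
P = 14684570/39916800 = 1468457/3991680 ≈ 0.368.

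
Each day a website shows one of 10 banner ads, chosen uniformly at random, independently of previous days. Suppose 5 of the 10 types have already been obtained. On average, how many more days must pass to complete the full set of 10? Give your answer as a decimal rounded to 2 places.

22.83

Starting from 5 distinct types, each trial gives a new one with probability (10−i)/10 when i types are held, so the wait for the next new type is 10/(10−i).
E = 10/5 + 10/4 + 10/3 + 10/2 + 10/1 = 137/6 ≈ 22.83.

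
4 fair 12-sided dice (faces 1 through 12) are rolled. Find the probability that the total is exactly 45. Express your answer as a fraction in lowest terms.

5/5184

There are 12^4 = 20736 equally likely outcomes.
The number of ordered 4-tuples from {1,…,12} summing to 45 is 20.
P(sum = 45) = 20/20736 = 5/5184.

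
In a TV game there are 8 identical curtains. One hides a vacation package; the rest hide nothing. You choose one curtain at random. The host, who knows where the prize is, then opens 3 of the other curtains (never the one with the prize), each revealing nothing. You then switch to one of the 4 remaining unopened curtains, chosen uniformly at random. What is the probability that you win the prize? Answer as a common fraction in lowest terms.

Your original curtain holds the prize with probability 1/8, so the other 7 collectively hold it with probability 7/8.
The host can always find 3 empty curtains to open, so the reveals don't change that 7/8; it is now spread over the 4 remaining unopened curtains.
P(win by switching) = (7/8) · (1/4) = 7/32.

7/32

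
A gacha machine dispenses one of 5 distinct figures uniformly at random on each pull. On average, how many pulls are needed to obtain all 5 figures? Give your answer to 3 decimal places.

After i distinct types are collected, each trial gives a new one with probability (5−i)/5, so the expected wait for the next new type is 5/(5−i).
E = 5/5 + 5/4 + 5/3 + 5/2 + 5/1 = 137/12 ≈ 11.417.

11.417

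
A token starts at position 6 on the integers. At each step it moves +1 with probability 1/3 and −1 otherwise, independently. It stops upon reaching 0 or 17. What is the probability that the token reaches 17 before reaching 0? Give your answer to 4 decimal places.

0.0005

Let r = q/p = (2/3)/(1/3) = 2. The recurrence P(i) = p·P(i+1) + q·P(i−1) with P(0)=0, P(17)=1 gives P(i) = (1 − r^i)/(1 − r^17).
P(6) = (1 − (2)^6) / (1 − (2)^17) = 63/131071 ≈ 0.0005.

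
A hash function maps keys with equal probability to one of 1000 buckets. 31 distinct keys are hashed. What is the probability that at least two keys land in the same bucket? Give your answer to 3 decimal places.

0.375

It's easier to compute the probability that all 31 are distinct.
P(all distinct) = 1000/1000 · 999/1000 · ··· · 970/1000 ≈ 0.625.
So the probability of at least one match is 1 − 0.625 = 0.375.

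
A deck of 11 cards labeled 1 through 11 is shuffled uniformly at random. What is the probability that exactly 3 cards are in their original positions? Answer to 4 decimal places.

Choose which 3 of the 11 are fixed: C(11,3) = 165 ways.
The remaining 8 must have no fixed point: D(8) = 14833.
P = 165·14833/39916800 = 2119/34560 ≈ 0.0613.

0.0613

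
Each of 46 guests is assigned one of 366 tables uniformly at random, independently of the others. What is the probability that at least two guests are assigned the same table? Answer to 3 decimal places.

0.948

It's easier to compute the probability that all 46 are distinct.
P(all distinct) = 366/366 · 365/366 · ··· · 321/366 ≈ 0.052.
So the probability of at least one match is 1 − 0.052 = 0.948.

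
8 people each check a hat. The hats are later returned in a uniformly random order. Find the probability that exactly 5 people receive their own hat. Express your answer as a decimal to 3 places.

0.003

Choose which 5 of the 8 are fixed: C(8,5) = 56 ways.
The remaining 3 must have no fixed point: D(3) = 2.
P = 56·2/40320 = 1/360 ≈ 0.003.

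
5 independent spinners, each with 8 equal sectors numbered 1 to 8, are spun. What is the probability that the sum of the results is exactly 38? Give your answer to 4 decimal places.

0.0005

There are 8^5 = 32768 equally likely outcomes.
The number of ordered 5-tuples from {1,…,8} summing to 38 is 15.
P(sum = 38) = 15/32768 ≈ 0.0005.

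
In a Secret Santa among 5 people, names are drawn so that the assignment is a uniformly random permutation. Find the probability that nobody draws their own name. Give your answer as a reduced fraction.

11/30

This is the derangement probability: permutations of 5 with no fixed point.
D(5) = 5! · (1 − 1/1! + 1/2! − ··· + (−1)^5/5!) = 44.
P = 44/120 = 11/30.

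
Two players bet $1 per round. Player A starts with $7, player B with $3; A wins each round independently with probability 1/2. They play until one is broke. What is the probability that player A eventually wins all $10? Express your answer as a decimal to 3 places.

0.700

With a fair step, P(i) = ½P(i−1) + ½P(i+1) with P(0)=0, P(10)=1 has the linear solution P(i) = i/10.
P(7) = 7/10 ≈ 0.700.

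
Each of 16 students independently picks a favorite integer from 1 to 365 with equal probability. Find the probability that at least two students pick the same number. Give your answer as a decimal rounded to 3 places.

It's easier to compute the probability that all 16 are distinct.
P(all distinct) = 365/365 · 364/365 · ··· · 350/365 ≈ 0.716.
So the probability of at least one match is 1 − 0.716 = 0.284.

0.284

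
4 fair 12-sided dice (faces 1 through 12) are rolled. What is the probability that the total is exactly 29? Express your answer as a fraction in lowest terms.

There are 12^4 = 20736 equally likely outcomes.
The number of ordered 4-tuples from {1,…,12} summing to 29 is 1060.
P(sum = 29) = 1060/20736 = 265/5184.

265/5184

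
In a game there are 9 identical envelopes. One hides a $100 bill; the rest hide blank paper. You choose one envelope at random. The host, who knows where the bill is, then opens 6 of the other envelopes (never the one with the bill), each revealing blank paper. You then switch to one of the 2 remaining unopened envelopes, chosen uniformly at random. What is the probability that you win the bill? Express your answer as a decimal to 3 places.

0.444

Your original envelope holds the bill with probability 1/9, so the other 8 collectively hold it with probability 8/9.
The host can always find 6 empty envelopes to open, so the reveals don't change that 8/9; it is now spread over the 2 remaining unopened envelopes.
P(win by switching) = (8/9) · (1/2) = 4/9 ≈ 0.444.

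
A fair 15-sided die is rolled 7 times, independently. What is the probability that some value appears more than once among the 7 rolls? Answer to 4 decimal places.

P(all 7 different) = 15/15 · 14/15 · ··· · 9/15 ≈ 0.1898.
P(at least two equal) = 1 − 0.1898 = 0.8102.

0.8102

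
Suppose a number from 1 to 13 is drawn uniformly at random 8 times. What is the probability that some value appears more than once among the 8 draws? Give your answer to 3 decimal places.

0.936

P(all 8 different) = 13/13 · 12/13 · ··· · 6/13 ≈ 0.064.
P(at least two equal) = 1 − 0.064 = 0.936.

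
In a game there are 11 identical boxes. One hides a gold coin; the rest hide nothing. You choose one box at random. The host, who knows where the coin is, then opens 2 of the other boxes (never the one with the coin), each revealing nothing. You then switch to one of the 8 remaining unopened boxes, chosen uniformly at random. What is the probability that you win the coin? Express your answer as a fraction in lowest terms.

Your original box holds the coin with probability 1/11, so the other 10 collectively hold it with probability 10/11.
The host can always find 2 empty boxes to open, so the reveals don't change that 10/11; it is now spread over the 8 remaining unopened boxes.
P(win by switching) = (10/11) · (1/8) = 5/44.

5/44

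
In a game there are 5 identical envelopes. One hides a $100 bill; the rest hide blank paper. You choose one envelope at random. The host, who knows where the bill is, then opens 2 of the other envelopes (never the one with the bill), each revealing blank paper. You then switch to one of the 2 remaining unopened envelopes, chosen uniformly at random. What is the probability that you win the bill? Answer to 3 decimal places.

Your original envelope holds the bill with probability 1/5, so the other 4 collectively hold it with probability 4/5.
The host can always find 2 empty envelopes to open, so the reveals don't change that 4/5; it is now spread over the 2 remaining unopened envelopes.
P(win by switching) = (4/5) · (1/2) = 2/5 ≈ 0.400.

0.400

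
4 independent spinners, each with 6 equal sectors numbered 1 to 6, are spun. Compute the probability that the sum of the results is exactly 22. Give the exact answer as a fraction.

5/648

There are 6^4 = 1296 equally likely outcomes.
The number of ordered 4-tuples from {1,…,6} summing to 22 is 10.
P(sum = 22) = 10/1296 = 5/648.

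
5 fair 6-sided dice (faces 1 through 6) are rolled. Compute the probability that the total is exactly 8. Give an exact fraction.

There are 6^5 = 7776 equally likely outcomes.
The number of ordered 5-tuples from {1,…,6} summing to 8 is 35.
P(sum = 8) = 35/7776.

35/7776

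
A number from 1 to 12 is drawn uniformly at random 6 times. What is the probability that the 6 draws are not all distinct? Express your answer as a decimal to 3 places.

P(all 6 different) = 12/12 · 11/12 · ··· · 7/12 ≈ 0.223.
P(at least two equal) = 1 − 0.223 = 0.777.

0.777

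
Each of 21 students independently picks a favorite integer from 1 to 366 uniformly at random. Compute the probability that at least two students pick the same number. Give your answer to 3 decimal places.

0.443

It's easier to compute the probability that all 21 are distinct.
P(all distinct) = 366/366 · 365/366 · ··· · 346/366 ≈ 0.557.
So the probability of at least one match is 1 − 0.557 = 0.443.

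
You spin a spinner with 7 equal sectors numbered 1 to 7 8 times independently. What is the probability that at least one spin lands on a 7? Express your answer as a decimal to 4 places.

P(no spin lands on a 7) = (6/7)^8 ≈ 0.2914.
P(at least one) = 1 − 0.2914 = 0.7086.

0.7086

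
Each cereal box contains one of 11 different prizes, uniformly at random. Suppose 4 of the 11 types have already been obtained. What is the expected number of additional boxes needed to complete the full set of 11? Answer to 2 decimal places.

Starting from 4 distinct types, each trial gives a new one with probability (11−i)/11 when i types are held, so the wait for the next new type is 11/(11−i).
E = 11/7 + 11/6 + 11/5 + 11/4 + 11/3 + 11/2 + 11/1 = 3993/140 ≈ 28.52.

28.52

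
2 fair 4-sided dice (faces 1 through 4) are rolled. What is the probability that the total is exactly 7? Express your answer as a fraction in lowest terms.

1/8

There are 4^2 = 16 equally likely outcomes.
The number of ordered 2-tuples from {1,…,4} summing to 7 is 2.
P(sum = 7) = 2/16 = 1/8.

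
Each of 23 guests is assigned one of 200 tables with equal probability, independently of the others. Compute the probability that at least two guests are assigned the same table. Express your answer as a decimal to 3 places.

0.732

It's easier to compute the probability that all 23 are distinct.
P(all distinct) = 200/200 · 199/200 · ··· · 178/200 ≈ 0.268.
So the probability of at least one match is 1 − 0.268 = 0.732.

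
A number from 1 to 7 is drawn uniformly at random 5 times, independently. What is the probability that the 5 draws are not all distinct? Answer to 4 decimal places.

P(all 5 different) = 7/7 · 6/7 · ··· · 3/7 ≈ 0.1499.
P(at least two equal) = 1 − 0.1499 = 0.8501.

0.8501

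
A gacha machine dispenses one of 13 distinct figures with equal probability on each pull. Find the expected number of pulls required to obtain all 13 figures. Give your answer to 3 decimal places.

41.342

After i distinct types are collected, each trial gives a new one with probability (13−i)/13, so the expected wait for the next new type is 13/(13−i).
E = 13/13 + 13/12 + 13/11 + 13/10 + 13/9 + 13/8 + 13/7 + 13/6 + 13/5 + 13/4 + 13/3 + 13/2 + 13/1 = 1145993/27720 ≈ 41.342.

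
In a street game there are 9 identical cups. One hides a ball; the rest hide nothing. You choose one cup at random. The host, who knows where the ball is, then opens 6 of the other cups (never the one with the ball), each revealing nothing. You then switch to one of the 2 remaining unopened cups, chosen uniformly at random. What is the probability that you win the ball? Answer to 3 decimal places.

Your original cup holds the ball with probability 1/9, so the other 8 collectively hold it with probability 8/9.
The host can always find 6 empty cups to open, so the reveals don't change that 8/9; it is now spread over the 2 remaining unopened cups.
P(win by switching) = (8/9) · (1/2) = 4/9 ≈ 0.444.

0.444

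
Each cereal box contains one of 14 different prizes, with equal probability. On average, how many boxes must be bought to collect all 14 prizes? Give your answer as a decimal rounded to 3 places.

After i distinct types are collected, each trial gives a new one with probability (14−i)/14, so the expected wait for the next new type is 14/(14−i).
E = 14/14 + 14/13 + 14/12 + 14/11 + 14/10 + 14/9 + 14/8 + 14/7 + 14/6 + 14/5 + 14/4 + 14/3 + 14/2 + 14/1 = 1171733/25740 ≈ 45.522.

45.522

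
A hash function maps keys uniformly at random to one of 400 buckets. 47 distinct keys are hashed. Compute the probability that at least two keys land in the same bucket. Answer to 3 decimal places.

0.940

It's easier to compute the probability that all 47 are distinct.
P(all distinct) = 400/400 · 399/400 · ··· · 354/400 ≈ 0.060.
So the probability of at least one match is 1 − 0.060 = 0.940.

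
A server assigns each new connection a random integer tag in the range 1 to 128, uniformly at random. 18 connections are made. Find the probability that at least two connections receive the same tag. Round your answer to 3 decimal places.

It's easier to compute the probability that all 18 are distinct.
P(all distinct) = 128/128 · 127/128 · ··· · 111/128 ≈ 0.285.
So the probability of at least one match is 1 − 0.285 = 0.715.

0.715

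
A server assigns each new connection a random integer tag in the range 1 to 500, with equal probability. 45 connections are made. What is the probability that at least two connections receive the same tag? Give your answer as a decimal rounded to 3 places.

It's easier to compute the probability that all 45 are distinct.
P(all distinct) = 500/500 · 499/500 · ··· · 456/500 ≈ 0.130.
So the probability of at least one match is 1 − 0.130 = 0.870.

0.870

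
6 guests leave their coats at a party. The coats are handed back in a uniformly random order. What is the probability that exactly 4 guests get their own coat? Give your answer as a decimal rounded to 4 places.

Choose which 4 of the 6 are fixed: C(6,4) = 15 ways.
The remaining 2 must have no fixed point: D(2) = 1.
P = 15·1/720 = 1/48 ≈ 0.0208.

0.0208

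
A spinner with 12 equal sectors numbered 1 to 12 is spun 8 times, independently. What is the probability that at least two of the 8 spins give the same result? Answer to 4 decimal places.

0.9536

P(all 8 different) = 12/12 · 11/12 · ··· · 5/12 ≈ 0.0464.
P(at least two equal) = 1 − 0.0464 = 0.9536.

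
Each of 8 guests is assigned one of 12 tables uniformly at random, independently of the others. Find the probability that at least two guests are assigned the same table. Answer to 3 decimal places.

0.954

It's easier to compute the probability that all 8 are distinct.
P(all distinct) = 12/12 · 11/12 · ··· · 5/12 ≈ 0.046.
So the probability of at least one match is 1 − 0.046 = 0.954.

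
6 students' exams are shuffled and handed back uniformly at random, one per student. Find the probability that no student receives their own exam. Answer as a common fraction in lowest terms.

53/144

This is the derangement probability: permutations of 6 with no fixed point.
D(6) = 6! · (1 − 1/1! + 1/2! − ··· + (−1)^6/6!) = 265.
P = 265/720 = 53/144.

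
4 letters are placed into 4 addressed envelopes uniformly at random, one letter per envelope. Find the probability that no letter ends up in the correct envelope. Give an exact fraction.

This is the derangement probability: permutations of 4 with no fixed point.
D(4) = 4! · (1 − 1/1! + 1/2! − ··· + (−1)^4/4!) = 9.
P = 9/24 = 3/8.

3/8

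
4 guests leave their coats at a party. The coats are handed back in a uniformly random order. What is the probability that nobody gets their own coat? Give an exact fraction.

This is the derangement probability: permutations of 4 with no fixed point.
D(4) = 4! · (1 − 1/1! + 1/2! − ··· + (−1)^4/4!) = 9.
P = 9/24 = 3/8.

3/8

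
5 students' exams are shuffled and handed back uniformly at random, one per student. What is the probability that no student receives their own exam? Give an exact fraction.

11/30

This is the derangement probability: permutations of 5 with no fixed point.
D(5) = 5! · (1 − 1/1! + 1/2! − ··· + (−1)^5/5!) = 44.
P = 44/120 = 11/30.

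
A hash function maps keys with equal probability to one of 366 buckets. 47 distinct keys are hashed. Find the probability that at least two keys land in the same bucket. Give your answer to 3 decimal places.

It's easier to compute the probability that all 47 are distinct.
P(all distinct) = 366/366 · 365/366 · ··· · 320/366 ≈ 0.046.
So the probability of at least one match is 1 − 0.046 = 0.954.

0.954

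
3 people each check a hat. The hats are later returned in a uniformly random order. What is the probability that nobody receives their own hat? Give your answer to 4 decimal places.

0.3333

This is the derangement probability: permutations of 3 with no fixed point.
D(3) = 3! · (1 − 1/1! + 1/2! − ··· + (−1)^3/3!) = 2.
P = 2/6 = 1/3 ≈ 0.3333.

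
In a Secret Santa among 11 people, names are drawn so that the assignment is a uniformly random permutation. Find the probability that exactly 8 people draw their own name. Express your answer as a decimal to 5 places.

Choose which 8 of the 11 are fixed: C(11,8) = 165 ways.
The remaining 3 must have no fixed point: D(3) = 2.
P = 165·2/39916800 = 1/120960 ≈ 0.00001.

0.00001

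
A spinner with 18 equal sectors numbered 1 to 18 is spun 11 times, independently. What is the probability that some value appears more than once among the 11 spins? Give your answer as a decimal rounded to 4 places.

P(all 11 different) = 18/18 · 17/18 · ··· · 8/18 ≈ 0.0198.
P(at least two equal) = 1 − 0.0198 = 0.9802.

0.9802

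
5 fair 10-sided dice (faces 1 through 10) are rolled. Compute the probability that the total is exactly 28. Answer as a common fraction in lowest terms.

3/50

There are 10^5 = 100000 equally likely outcomes.
The number of ordered 5-tuples from {1,…,10} summing to 28 is 6000.
P(sum = 28) = 6000/100000 = 3/50.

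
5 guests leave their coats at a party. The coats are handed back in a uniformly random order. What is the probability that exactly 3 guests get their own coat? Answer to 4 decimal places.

0.0833

Choose which 3 of the 5 are fixed: C(5,3) = 10 ways.
The remaining 2 must have no fixed point: D(2) = 1.
P = 10·1/120 = 1/12 ≈ 0.0833.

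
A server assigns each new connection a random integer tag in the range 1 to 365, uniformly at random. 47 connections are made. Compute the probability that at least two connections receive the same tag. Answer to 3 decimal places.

0.955

It's easier to compute the probability that all 47 are distinct.
P(all distinct) = 365/365 · 364/365 · ··· · 319/365 ≈ 0.045.
So the probability of at least one match is 1 − 0.045 = 0.955.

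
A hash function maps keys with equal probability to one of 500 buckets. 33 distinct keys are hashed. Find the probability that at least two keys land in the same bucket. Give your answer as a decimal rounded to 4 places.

It's easier to compute the probability that all 33 are distinct.
P(all distinct) = 500/500 · 499/500 · ··· · 468/500 ≈ 0.3397.
So the probability of at least one match is 1 − 0.3397 = 0.6603.

0.6603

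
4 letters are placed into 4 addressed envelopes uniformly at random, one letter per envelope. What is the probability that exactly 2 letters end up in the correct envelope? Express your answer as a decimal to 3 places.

0.250

Choose which 2 of the 4 are fixed: C(4,2) = 6 ways.
The remaining 2 must have no fixed point: D(2) = 1.
P = 6·1/24 = 1/4 ≈ 0.250.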